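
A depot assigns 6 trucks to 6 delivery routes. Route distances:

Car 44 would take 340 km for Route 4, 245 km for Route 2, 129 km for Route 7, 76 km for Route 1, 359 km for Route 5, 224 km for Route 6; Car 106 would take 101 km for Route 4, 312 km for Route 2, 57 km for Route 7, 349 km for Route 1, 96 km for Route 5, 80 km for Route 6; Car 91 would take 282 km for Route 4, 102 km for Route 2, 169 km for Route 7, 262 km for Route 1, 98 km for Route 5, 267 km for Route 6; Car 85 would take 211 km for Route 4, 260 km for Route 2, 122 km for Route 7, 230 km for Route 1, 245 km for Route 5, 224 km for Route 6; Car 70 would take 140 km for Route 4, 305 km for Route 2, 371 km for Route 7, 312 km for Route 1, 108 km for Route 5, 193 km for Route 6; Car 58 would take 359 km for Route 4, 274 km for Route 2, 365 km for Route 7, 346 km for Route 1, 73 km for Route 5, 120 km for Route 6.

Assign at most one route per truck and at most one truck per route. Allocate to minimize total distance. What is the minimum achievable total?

Optimal: Car 44→Route 1 (76 km), Car 106→Route 6 (80 km), Car 91→Route 2 (102 km), Car 85→Route 7 (122 km), Car 70→Route 4 (140 km), Car 58→Route 5 (73 km) — total 76+80+102+122+140+73 = 593 km.
Row-greedy (each truck in turn takes its cheapest remaining route) gives 909 km, worse by 316.
Next-best assignment: Car 44→Route 1, Car 106→Route 4, Car 91→Route 2, Car 85→Route 7, Car 70→Route 5, Car 58→Route 6 = 629 km.

Minimum total: 593 km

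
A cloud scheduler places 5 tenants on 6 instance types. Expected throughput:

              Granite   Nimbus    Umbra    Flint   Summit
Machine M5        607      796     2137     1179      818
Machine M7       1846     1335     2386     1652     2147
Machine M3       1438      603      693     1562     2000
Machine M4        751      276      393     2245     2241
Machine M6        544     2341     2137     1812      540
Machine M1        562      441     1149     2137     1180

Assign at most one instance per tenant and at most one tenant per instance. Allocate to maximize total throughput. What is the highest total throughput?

Maximum total: 10702 ops/s

This is the linear assignment problem.
Optimal: Granite→Machine M7 (1846 ops/s), Nimbus→Machine M6 (2341 ops/s), Umbra→Machine M5 (2137 ops/s), Flint→Machine M1 (2137 ops/s), Summit→Machine M4 (2241 ops/s) — total 1846+2341+2137+2137+2241 = 10702 ops/s.
Column-greedy (each instance in turn goes to its best remaining tenant) gives 8938 ops/s, worse by 1764.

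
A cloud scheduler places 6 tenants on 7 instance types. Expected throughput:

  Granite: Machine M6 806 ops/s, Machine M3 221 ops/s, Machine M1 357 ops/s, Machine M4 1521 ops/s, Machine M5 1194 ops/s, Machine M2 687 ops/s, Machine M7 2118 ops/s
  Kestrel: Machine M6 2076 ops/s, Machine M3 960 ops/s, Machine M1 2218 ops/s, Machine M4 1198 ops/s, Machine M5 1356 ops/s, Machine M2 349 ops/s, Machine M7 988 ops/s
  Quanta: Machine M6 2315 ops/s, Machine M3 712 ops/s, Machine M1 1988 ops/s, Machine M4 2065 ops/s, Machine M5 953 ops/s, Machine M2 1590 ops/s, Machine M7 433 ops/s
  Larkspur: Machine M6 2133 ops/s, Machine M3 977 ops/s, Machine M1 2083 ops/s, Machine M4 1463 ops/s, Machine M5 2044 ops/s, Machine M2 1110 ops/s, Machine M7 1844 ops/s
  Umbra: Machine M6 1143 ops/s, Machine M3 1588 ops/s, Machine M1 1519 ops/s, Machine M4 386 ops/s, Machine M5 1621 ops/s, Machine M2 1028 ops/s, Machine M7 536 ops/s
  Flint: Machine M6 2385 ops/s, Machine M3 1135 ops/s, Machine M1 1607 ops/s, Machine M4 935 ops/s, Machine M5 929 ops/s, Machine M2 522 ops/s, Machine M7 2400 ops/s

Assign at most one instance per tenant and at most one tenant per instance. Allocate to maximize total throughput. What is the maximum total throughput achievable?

Optimal: Granite→Machine M7 (2118 ops/s), Kestrel→Machine M1 (2218 ops/s), Quanta→Machine M4 (2065 ops/s), Larkspur→Machine M5 (2044 ops/s), Umbra→Machine M3 (1588 ops/s), Flint→Machine M6 (2385 ops/s) — total 2118+2218+2065+2044+1588+2385 = 12418 ops/s.
Column-greedy (each instance in turn goes to its best remaining tenant) gives 10987 ops/s, worse by 1431.
Next-best assignment: Granite→Machine M4, Kestrel→Machine M1, Quanta→Machine M6, Larkspur→Machine M5, Umbra→Machine M3, Flint→Machine M7 = 12086 ops/s.

Maximum total: 12418 ops/s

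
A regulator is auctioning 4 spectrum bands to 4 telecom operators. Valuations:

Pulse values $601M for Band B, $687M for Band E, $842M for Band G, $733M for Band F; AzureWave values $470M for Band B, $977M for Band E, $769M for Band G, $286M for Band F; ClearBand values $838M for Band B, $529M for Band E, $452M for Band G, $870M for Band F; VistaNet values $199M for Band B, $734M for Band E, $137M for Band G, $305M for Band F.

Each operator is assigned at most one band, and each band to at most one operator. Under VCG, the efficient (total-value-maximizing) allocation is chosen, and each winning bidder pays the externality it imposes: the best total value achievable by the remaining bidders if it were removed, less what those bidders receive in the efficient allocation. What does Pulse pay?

Efficient allocation: Pulse→Band F ($733M), AzureWave→Band G ($769M), ClearBand→Band B ($838M), VistaNet→Band E ($734M); total welfare W = $3074M.
Pulse receives Band F at value $733M, so the others get W − 733 = $2341M.
Without Pulse: best allocation of the remaining 3 bidders over all 4 bands is AzureWave→Band G ($769M), ClearBand→Band F ($870M), VistaNet→Band E ($734M), total $2373M.
VCG payment = (others' best without Pulse) − (others' welfare with Pulse) = 2373 − 2341 = $32M.

Pulse pays $32M.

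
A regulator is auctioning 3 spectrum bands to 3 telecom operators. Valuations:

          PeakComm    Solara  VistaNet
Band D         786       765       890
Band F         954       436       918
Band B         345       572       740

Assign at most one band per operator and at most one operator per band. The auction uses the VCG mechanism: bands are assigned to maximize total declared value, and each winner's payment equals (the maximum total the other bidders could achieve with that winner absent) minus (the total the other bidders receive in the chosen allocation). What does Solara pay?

Solara pays $150M.

Efficient allocation: PeakComm→Band F ($954M), Solara→Band D ($765M), VistaNet→Band B ($740M); total welfare W = $2459M.
Solara receives Band D at value $765M, so the others get W − 765 = $1694M.
Without Solara: best allocation of the remaining 2 bidders over all 3 bands is PeakComm→Band F ($954M), VistaNet→Band D ($890M), total $1844M.
VCG payment = (others' best without Solara) − (others' welfare with Solara) = 1844 − 1694 = $150M.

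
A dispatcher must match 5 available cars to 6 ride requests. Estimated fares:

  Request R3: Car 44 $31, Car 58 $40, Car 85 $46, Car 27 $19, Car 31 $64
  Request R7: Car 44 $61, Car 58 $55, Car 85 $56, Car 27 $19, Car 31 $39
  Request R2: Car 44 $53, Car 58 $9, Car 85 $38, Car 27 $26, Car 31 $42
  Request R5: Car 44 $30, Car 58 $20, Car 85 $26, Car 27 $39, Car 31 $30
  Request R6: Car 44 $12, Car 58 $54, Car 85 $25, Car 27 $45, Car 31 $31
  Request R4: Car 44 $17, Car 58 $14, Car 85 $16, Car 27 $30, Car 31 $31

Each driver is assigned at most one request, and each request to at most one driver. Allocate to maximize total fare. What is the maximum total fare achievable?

Maximum total: $266

Treat this as an assignment problem: match each driver to one request.
Optimal: Car 44→Request R2 ($53), Car 58→Request R6 ($54), Car 85→Request R7 ($56), Car 27→Request R5 ($39), Car 31→Request R3 ($64) — total 53+54+56+39+64 = $266.
Column-greedy (each request in turn goes to its best remaining driver) gives $256, worse by 10.
Next-best assignment: Car 44→Request R2, Car 58→Request R6, Car 85→Request R7, Car 27→Request R4, Car 31→Request R3 = $257.
Swapping Car 31↔Car 58 (Car 31→Request R6 $31, Car 58→Request R3 $40) loses 47.
No other one-to-one assignment exceeds $266.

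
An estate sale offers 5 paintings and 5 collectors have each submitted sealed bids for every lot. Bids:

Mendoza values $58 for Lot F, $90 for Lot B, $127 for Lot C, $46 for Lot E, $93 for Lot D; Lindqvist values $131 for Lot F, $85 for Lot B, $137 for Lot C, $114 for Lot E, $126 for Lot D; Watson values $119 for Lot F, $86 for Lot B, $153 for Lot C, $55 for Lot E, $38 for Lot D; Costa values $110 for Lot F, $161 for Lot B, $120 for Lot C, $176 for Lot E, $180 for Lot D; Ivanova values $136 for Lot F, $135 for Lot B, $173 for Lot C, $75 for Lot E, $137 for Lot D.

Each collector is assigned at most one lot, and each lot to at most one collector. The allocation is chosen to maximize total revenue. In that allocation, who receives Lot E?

Costa receives Lot E.

Optimal: Mendoza→Lot D ($93), Lindqvist→Lot F ($131), Watson→Lot C ($153), Costa→Lot E ($176), Ivanova→Lot B ($135) — total 93+131+153+176+135 = $688.
Row-greedy (each collector in turn takes its best remaining lot) gives $599, worse by 89.
Swapping Watson↔Mendoza (Watson→Lot D $38, Mendoza→Lot C $127) loses 81.
Costa's own top lot is Lot D ($180), but forcing Costa→Lot D and reassigning the rest optimally gives only $676 — worse by 12.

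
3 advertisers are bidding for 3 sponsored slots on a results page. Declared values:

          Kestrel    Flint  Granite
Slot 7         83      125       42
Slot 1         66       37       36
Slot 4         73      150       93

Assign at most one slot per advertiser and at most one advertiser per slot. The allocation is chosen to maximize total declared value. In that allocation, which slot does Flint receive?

Optimal: Kestrel→Slot 1 ($66), Flint→Slot 7 ($125), Granite→Slot 4 ($93) — total 66+125+93 = $284.
Max-entry greedy (repeatedly take the single best remaining cell) gives $269, worse by 15.
Every other assignment is strictly worse.
Flint's own top slot is Slot 4 ($150), but forcing Flint→Slot 4 and reassigning the rest optimally gives only $269 — worse by 15.

Flint receives Slot 7.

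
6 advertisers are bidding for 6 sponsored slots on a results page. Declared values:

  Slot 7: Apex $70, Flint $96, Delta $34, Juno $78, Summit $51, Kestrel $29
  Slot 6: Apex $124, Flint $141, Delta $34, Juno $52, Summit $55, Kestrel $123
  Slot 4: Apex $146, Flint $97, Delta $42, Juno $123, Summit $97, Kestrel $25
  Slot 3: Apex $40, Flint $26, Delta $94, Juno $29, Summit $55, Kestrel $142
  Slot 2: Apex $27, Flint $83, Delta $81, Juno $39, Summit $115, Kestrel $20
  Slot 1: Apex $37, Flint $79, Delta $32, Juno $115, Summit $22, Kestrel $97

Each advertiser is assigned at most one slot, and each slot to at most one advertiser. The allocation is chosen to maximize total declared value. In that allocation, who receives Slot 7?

This is a one-to-one assignment (maximum-weight bipartite matching).
Optimal: Apex→Slot 4 ($146), Flint→Slot 6 ($141), Delta→Slot 7 ($34), Juno→Slot 1 ($115), Summit→Slot 2 ($115), Kestrel→Slot 3 ($142) — total 146+141+34+115+115+142 = $693.
Row-greedy (each advertiser in turn takes its best remaining slot) gives $640, worse by 53.
Next-best assignment: Apex→Slot 4, Flint→Slot 7, Delta→Slot 3, Juno→Slot 1, Summit→Slot 2, Kestrel→Slot 6 = $689.
Checked against all permutations: $693 is optimal.
Delta's own top slot is Slot 3 ($94), but forcing Delta→Slot 3 and reassigning the rest optimally gives only $689 — worse by 4.

Delta receives Slot 7.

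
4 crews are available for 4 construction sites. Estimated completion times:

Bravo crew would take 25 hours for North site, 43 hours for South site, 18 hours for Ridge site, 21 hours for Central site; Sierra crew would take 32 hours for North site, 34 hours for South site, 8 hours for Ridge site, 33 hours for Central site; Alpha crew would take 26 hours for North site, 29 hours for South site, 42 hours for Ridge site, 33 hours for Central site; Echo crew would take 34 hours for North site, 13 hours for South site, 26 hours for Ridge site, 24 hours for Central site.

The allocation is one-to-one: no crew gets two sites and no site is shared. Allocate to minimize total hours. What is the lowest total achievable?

Treat this as an assignment problem: match each crew to one site.
Optimal: Bravo crew→Central site (21 hours), Sierra crew→Ridge site (8 hours), Alpha crew→North site (26 hours), Echo crew→South site (13 hours) — total 21+8+26+13 = 68 hours.
Next-best assignment: Bravo crew→North site, Sierra crew→Ridge site, Alpha crew→Central site, Echo crew→South site = 79 hours.
Every other assignment is strictly worse.

Min total: 68 hours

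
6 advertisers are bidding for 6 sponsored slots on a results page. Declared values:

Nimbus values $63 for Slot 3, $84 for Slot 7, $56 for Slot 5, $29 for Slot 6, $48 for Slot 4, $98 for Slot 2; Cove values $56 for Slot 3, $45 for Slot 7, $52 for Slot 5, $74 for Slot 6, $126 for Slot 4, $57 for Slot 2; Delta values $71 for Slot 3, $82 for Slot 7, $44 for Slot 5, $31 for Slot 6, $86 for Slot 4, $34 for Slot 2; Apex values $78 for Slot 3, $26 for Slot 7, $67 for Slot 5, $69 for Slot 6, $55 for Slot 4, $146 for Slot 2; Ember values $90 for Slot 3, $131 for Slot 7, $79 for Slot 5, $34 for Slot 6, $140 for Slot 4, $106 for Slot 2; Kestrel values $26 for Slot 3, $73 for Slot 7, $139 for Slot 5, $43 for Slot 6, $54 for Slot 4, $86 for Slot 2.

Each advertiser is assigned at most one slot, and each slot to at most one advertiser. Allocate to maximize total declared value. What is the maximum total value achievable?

Max total: $654

Treat this as an assignment problem: match each advertiser to one slot.
Optimal: Nimbus→Slot 7 ($84), Cove→Slot 6 ($74), Delta→Slot 3 ($71), Apex→Slot 2 ($146), Ember→Slot 4 ($140), Kestrel→Slot 5 ($139) — total 84+74+71+146+140+139 = $654.
Row-greedy (each advertiser in turn takes its best remaining slot) gives $506, worse by 148.
Swapping Kestrel↔Delta (Kestrel→Slot 3 $26, Delta→Slot 5 $44) loses 140.
No other one-to-one assignment exceeds $654.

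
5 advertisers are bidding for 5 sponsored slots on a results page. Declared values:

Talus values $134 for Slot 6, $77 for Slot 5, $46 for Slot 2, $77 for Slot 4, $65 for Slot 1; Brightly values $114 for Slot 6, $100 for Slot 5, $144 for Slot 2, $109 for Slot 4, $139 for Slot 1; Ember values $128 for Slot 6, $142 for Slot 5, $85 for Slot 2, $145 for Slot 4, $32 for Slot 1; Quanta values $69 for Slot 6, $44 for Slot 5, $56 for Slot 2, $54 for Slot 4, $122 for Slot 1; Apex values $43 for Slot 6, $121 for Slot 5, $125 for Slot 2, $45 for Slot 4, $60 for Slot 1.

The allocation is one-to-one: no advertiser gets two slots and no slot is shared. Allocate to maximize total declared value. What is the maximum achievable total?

Maximum total: $666

Treat this as an assignment problem: match each advertiser to one slot.
Optimal: Talus→Slot 6 ($134), Brightly→Slot 2 ($144), Ember→Slot 4 ($145), Quanta→Slot 1 ($122), Apex→Slot 5 ($121) — total 134+144+145+122+121 = $666.
Column-greedy (each slot in turn goes to its best remaining advertiser) gives $534, worse by 132.
Next-best assignment: Talus→Slot 6, Brightly→Slot 4, Ember→Slot 5, Quanta→Slot 1, Apex→Slot 2 = $632.
No other one-to-one assignment exceeds $666.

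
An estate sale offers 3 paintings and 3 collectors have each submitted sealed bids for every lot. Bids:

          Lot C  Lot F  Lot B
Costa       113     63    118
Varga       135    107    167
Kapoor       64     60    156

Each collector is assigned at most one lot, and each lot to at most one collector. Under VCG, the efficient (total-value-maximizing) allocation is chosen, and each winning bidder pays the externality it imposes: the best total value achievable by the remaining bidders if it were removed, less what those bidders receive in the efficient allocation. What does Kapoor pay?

Efficient allocation: Costa→Lot C ($113), Varga→Lot F ($107), Kapoor→Lot B ($156); total welfare W = $376.
Kapoor receives Lot B at value $156, so the others get W − 156 = $220.
Without Kapoor: best allocation of the remaining 2 bidders over all 3 lots is Costa→Lot C ($113), Varga→Lot B ($167), total $280.
VCG payment = (others' best without Kapoor) − (others' welfare with Kapoor) = 280 − 220 = $60.

Kapoor pays $60.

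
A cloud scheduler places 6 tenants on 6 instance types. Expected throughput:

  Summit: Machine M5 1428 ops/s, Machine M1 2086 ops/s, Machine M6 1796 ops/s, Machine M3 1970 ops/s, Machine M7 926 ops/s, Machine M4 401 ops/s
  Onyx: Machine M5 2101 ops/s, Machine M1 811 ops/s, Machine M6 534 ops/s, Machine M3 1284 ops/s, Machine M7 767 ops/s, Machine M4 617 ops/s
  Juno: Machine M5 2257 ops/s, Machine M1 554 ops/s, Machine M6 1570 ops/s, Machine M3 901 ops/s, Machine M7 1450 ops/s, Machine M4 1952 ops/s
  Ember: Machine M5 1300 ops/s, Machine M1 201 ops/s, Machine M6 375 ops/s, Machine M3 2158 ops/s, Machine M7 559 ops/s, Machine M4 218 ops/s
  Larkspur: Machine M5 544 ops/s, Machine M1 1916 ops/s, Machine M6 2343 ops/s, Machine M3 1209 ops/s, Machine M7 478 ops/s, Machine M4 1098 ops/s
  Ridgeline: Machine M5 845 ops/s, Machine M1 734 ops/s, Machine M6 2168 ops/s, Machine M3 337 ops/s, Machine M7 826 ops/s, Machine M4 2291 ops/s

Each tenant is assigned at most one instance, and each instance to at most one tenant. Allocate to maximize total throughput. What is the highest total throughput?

This is a one-to-one assignment (maximum-weight bipartite matching).
Optimal: Summit→Machine M1 (2086 ops/s), Onyx→Machine M5 (2101 ops/s), Juno→Machine M7 (1450 ops/s), Ember→Machine M3 (2158 ops/s), Larkspur→Machine M6 (2343 ops/s), Ridgeline→Machine M4 (2291 ops/s) — total 2086+2101+1450+2158+2343+2291 = 12429 ops/s.
Max-entry greedy (repeatedly take the single best remaining cell) gives 11902 ops/s, worse by 527.
Next-best assignment: Summit→Machine M1, Onyx→Machine M7, Juno→Machine M5, Ember→Machine M3, Larkspur→Machine M6, Ridgeline→Machine M4 = 11902 ops/s.

Max total: 12429 ops/s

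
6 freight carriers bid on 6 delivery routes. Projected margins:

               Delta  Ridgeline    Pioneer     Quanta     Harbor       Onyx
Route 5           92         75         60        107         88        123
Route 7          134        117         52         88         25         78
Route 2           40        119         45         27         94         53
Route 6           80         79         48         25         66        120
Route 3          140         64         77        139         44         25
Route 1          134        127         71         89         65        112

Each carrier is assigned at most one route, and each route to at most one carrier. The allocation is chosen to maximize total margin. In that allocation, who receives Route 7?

Delta receives Route 7.

Optimal: Delta→Route 7 ($134k), Ridgeline→Route 1 ($127k), Pioneer→Route 5 ($60k), Quanta→Route 3 ($139k), Harbor→Route 2 ($94k), Onyx→Route 6 ($120k) — total 134+127+60+139+94+120 = $674k.
Max-entry greedy (repeatedly take the single best remaining cell) gives $620k, worse by 54.
Delta's own top route is Route 3 ($140k), but forcing Delta→Route 3 and reassigning the rest optimally gives only $649k — worse by 25.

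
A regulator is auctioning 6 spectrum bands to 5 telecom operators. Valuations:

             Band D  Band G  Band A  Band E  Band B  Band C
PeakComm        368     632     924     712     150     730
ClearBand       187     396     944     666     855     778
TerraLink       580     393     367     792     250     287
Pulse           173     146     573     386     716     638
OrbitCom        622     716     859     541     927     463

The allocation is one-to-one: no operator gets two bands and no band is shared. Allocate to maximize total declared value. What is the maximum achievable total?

Maximum total: $3933M

This is the linear assignment problem.
Optimal: PeakComm→Band G ($632M), ClearBand→Band A ($944M), TerraLink→Band E ($792M), Pulse→Band C ($638M), OrbitCom→Band B ($927M) — total 632+944+792+638+927 = $3933M.
Max-entry greedy (repeatedly take the single best remaining cell) gives $3566M, worse by 367.
Next-best assignment: PeakComm→Band A, ClearBand→Band C, TerraLink→Band E, Pulse→Band B, OrbitCom→Band G = $3926M.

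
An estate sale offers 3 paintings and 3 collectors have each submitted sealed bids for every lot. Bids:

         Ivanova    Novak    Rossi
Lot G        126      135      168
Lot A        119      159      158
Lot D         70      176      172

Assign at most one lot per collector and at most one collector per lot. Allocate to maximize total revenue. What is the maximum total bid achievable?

Optimal: Ivanova→Lot A ($119), Novak→Lot D ($176), Rossi→Lot G ($168) — total 119+176+168 = $463.
Column-greedy (each lot in turn goes to its best remaining collector) gives $397, worse by 66.
Next-best assignment: Ivanova→Lot G, Novak→Lot D, Rossi→Lot A = $460.
Swapping Ivanova↔Novak (Ivanova→Lot D $70, Novak→Lot A $159) loses 66.
Checked against all permutations: $463 is optimal.

Maximum total: $463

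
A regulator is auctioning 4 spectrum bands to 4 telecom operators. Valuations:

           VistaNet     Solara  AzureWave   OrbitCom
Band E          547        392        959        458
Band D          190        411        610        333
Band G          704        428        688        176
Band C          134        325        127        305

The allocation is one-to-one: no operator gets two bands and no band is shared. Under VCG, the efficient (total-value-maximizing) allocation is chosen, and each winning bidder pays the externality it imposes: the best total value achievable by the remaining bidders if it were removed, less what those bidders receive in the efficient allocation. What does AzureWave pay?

Efficient allocation: VistaNet→Band G ($704M), Solara→Band D ($411M), AzureWave→Band E ($959M), OrbitCom→Band C ($305M); total welfare W = $2379M.
AzureWave receives Band E at value $959M, so the others get W − 959 = $1420M.
Without AzureWave: best allocation of the remaining 3 bidders over all 4 bands is VistaNet→Band G ($704M), Solara→Band D ($411M), OrbitCom→Band E ($458M), total $1573M.
VCG payment = (others' best without AzureWave) − (others' welfare with AzureWave) = 1573 − 1420 = $153M.

AzureWave pays $153M.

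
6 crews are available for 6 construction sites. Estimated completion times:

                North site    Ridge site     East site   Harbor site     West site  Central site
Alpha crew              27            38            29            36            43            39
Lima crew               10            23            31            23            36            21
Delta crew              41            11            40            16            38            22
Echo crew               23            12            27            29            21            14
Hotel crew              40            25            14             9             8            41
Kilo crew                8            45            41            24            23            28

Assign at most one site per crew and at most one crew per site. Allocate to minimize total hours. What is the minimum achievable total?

This is the linear assignment problem.
Optimal: Alpha crew→East site (29 hours), Lima crew→Harbor site (23 hours), Delta crew→Ridge site (11 hours), Echo crew→Central site (14 hours), Hotel crew→West site (8 hours), Kilo crew→North site (8 hours) — total 29+23+11+14+8+8 = 93 hours.
Row-greedy (each crew in turn takes its cheapest remaining site) gives 130 hours, worse by 37.

Min total: 93 hours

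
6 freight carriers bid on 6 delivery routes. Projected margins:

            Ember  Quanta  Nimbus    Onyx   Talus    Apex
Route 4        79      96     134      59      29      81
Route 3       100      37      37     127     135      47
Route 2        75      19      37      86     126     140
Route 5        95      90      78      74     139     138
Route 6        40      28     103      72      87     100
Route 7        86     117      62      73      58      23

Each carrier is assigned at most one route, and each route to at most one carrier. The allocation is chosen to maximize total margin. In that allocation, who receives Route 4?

Ember receives Route 4.

Treat this as an assignment problem: match each carrier to one route.
Optimal: Ember→Route 4 ($79k), Quanta→Route 7 ($117k), Nimbus→Route 6 ($103k), Onyx→Route 3 ($127k), Talus→Route 5 ($139k), Apex→Route 2 ($140k) — total 79+117+103+127+139+140 = $705k.
Column-greedy (each route in turn goes to its best remaining carrier) gives $693k, worse by 12.
Next-best assignment: Ember→Route 3, Quanta→Route 7, Nimbus→Route 4, Onyx→Route 6, Talus→Route 5, Apex→Route 2 = $702k.
Ember's own top route is Route 3 ($100k), but forcing Ember→Route 3 and reassigning the rest optimally gives only $702k — worse by 3.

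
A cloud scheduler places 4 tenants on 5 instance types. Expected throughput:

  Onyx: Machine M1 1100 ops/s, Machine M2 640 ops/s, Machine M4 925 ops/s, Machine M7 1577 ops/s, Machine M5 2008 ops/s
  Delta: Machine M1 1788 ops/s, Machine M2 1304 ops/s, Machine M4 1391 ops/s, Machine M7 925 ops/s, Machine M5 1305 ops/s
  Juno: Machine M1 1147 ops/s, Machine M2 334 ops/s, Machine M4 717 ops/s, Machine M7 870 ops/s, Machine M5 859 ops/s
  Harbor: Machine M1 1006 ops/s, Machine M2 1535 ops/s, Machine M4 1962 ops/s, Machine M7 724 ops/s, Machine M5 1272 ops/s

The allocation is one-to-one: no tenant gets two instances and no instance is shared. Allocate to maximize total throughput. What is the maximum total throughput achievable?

This is the linear assignment problem.
Optimal: Onyx→Machine M5 (2008 ops/s), Delta→Machine M1 (1788 ops/s), Juno→Machine M7 (870 ops/s), Harbor→Machine M4 (1962 ops/s) — total 2008+1788+870+1962 = 6628 ops/s.
Column-greedy (each instance in turn goes to its best remaining tenant) gives 5118 ops/s, worse by 1510.

Max total: 6628 ops/s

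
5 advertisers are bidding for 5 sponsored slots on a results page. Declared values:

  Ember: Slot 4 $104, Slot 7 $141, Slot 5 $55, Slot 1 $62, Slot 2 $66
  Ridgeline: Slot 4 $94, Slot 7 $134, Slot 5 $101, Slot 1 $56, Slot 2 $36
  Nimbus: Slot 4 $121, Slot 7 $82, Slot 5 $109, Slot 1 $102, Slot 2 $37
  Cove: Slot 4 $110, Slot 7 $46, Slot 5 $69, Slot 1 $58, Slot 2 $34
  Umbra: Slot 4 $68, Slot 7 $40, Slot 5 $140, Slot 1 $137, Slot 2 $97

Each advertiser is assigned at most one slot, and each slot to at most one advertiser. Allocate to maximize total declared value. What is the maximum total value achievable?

Max total: $556

This is a one-to-one assignment (maximum-weight bipartite matching).
Optimal: Ember→Slot 2 ($66), Ridgeline→Slot 7 ($134), Nimbus→Slot 5 ($109), Cove→Slot 4 ($110), Umbra→Slot 1 ($137) — total 66+134+109+110+137 = $556.
Max-entry greedy (repeatedly take the single best remaining cell) gives $496, worse by 60.
Every other assignment is strictly worse.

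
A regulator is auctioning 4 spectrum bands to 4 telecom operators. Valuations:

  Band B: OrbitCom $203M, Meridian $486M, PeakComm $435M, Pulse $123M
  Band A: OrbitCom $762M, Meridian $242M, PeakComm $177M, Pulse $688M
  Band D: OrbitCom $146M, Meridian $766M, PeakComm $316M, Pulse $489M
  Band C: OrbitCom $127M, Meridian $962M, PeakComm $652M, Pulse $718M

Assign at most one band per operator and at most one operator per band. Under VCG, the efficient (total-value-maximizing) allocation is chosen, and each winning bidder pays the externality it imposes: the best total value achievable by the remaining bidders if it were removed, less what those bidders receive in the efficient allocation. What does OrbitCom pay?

OrbitCom pays $187M.

Efficient allocation: OrbitCom→Band A ($762M), Meridian→Band D ($766M), PeakComm→Band B ($435M), Pulse→Band C ($718M); total welfare W = $2681M.
OrbitCom receives Band A at value $762M, so the others get W − 762 = $1919M.
Without OrbitCom: best allocation of the remaining 3 bidders over all 4 bands is Meridian→Band D ($766M), PeakComm→Band C ($652M), Pulse→Band A ($688M), total $2106M.
VCG payment = (others' best without OrbitCom) − (others' welfare with OrbitCom) = 2106 − 1919 = $187M.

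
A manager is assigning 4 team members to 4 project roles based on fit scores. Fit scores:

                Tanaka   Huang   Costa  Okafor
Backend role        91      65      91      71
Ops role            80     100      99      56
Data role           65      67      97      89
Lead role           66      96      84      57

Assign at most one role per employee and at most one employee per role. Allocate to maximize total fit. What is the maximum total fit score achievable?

Optimal: Tanaka→Backend role (91 pts), Huang→Lead role (96 pts), Costa→Ops role (99 pts), Okafor→Data role (89 pts) — total 91+96+99+89 = 375 pts.
Column-greedy (each role in turn goes to its best remaining employee) gives 345 pts, worse by 30.
Next-best assignment: Tanaka→Backend role, Huang→Ops role, Costa→Lead role, Okafor→Data role = 364 pts.
Checked against all permutations: 375 pts is optimal.

Max total: 375 pts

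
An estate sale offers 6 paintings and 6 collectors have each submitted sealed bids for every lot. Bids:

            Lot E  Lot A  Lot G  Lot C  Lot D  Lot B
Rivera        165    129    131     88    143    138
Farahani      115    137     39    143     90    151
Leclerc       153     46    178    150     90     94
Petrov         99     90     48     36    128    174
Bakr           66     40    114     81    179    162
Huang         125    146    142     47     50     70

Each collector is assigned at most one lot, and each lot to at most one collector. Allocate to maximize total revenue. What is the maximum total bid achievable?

Optimal: Rivera→Lot E ($165), Farahani→Lot C ($143), Leclerc→Lot G ($178), Petrov→Lot B ($174), Bakr→Lot D ($179), Huang→Lot A ($146) — total 165+143+178+174+179+146 = $985.
Swapping Rivera↔Bakr (Rivera→Lot D $143, Bakr→Lot E $66) loses 135.
No other one-to-one assignment exceeds $985.

Max total: $985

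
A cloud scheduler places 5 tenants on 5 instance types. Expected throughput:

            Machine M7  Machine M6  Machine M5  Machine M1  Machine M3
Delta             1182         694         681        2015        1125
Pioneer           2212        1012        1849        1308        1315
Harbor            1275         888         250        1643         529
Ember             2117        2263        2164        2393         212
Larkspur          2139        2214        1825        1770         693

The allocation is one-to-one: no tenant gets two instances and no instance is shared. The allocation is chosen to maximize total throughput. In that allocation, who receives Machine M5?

This is the linear assignment problem.
Optimal: Delta→Machine M3 (1125 ops/s), Pioneer→Machine M7 (2212 ops/s), Harbor→Machine M1 (1643 ops/s), Ember→Machine M5 (2164 ops/s), Larkspur→Machine M6 (2214 ops/s) — total 1125+2212+1643+2164+2214 = 9358 ops/s.
Row-greedy (each tenant in turn takes its best remaining instance) gives 7972 ops/s, worse by 1386.
Next-best assignment: Delta→Machine M1, Pioneer→Machine M7, Harbor→Machine M3, Ember→Machine M5, Larkspur→Machine M6 = 9134 ops/s.
Ember's own top instance is Machine M1 (2393 ops/s), but forcing Ember→Machine M1 and reassigning the rest optimally gives only 8856 ops/s — worse by 502.

Ember receives Machine M5.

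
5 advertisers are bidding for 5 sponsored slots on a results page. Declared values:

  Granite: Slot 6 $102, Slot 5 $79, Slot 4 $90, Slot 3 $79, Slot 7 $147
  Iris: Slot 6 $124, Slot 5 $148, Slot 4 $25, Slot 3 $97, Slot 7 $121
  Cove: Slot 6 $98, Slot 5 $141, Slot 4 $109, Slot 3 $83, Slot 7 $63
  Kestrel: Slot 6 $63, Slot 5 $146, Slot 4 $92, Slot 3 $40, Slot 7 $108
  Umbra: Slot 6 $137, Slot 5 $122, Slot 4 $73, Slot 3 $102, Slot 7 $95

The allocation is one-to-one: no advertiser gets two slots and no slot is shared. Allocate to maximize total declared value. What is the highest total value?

This is the linear assignment problem.
Optimal: Granite→Slot 7 ($147), Iris→Slot 3 ($97), Cove→Slot 4 ($109), Kestrel→Slot 5 ($146), Umbra→Slot 6 ($137) — total 147+97+109+146+137 = $636.
Max-entry greedy (repeatedly take the single best remaining cell) gives $581, worse by 55.

Max total: $636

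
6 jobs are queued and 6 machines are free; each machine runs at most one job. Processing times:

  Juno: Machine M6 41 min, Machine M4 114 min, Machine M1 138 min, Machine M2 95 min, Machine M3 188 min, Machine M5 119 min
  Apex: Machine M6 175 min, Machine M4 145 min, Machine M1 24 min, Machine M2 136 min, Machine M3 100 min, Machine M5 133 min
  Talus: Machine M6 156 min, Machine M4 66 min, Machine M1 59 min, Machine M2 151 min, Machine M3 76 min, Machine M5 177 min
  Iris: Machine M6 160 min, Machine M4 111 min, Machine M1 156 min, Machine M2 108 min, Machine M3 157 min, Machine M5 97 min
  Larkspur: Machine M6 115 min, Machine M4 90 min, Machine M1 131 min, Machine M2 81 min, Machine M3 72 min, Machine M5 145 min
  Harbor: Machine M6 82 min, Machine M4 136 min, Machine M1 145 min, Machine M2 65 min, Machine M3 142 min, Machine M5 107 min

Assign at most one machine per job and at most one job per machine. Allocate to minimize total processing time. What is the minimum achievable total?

Min total: 365 min

Optimal: Juno→Machine M6 (41 min), Apex→Machine M1 (24 min), Talus→Machine M4 (66 min), Iris→Machine M5 (97 min), Larkspur→Machine M3 (72 min), Harbor→Machine M2 (65 min) — total 41+24+66+97+72+65 = 365 min.
Next-best assignment: Juno→Machine M6, Apex→Machine M1, Talus→Machine M3, Iris→Machine M5, Larkspur→Machine M4, Harbor→Machine M2 = 393 min.
Swapping Apex↔Talus (Apex→Machine M4 145 min, Talus→Machine M1 59 min) adds 114.
Every other assignment is strictly worse.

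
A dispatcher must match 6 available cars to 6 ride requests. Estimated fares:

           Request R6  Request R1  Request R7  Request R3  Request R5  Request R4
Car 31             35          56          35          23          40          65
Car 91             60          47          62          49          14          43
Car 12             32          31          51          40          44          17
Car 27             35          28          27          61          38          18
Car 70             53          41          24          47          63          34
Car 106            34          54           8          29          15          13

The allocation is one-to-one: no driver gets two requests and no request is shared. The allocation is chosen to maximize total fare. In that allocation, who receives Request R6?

Car 91 receives Request R6.

Treat this as an assignment problem: match each driver to one request.
Optimal: Car 31→Request R4 ($65), Car 91→Request R6 ($60), Car 12→Request R7 ($51), Car 27→Request R3 ($61), Car 70→Request R5 ($63), Car 106→Request R1 ($54) — total 65+60+51+61+63+54 = $354.
Row-greedy (each driver in turn takes its best remaining request) gives $339, worse by 15.
Next-best assignment: Car 31→Request R4, Car 91→Request R7, Car 12→Request R5, Car 27→Request R3, Car 70→Request R6, Car 106→Request R1 = $339.
No other one-to-one assignment exceeds $354.
Car 91's own top request is Request R7 ($62), but forcing Car 91→Request R7 and reassigning the rest optimally gives only $339 — worse by 15.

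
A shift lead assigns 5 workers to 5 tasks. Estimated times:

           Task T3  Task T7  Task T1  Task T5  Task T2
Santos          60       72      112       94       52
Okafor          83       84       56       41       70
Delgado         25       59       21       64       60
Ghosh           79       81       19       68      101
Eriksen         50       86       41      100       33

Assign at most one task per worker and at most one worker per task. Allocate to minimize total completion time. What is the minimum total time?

Min total: 190 min

Optimal: Santos→Task T7 (72 min), Okafor→Task T5 (41 min), Delgado→Task T3 (25 min), Ghosh→Task T1 (19 min), Eriksen→Task T2 (33 min) — total 72+41+25+19+33 = 190 min.
Next-best assignment: Santos→Task T3, Okafor→Task T5, Delgado→Task T7, Ghosh→Task T1, Eriksen→Task T2 = 212 min.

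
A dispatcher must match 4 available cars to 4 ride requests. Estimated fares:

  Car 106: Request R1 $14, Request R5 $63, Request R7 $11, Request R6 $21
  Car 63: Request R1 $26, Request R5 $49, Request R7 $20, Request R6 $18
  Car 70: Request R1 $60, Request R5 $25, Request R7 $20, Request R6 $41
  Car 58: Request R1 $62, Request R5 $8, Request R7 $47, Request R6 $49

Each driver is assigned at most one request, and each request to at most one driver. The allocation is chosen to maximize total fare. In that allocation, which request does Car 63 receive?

Car 63 receives Request R7.

This is the linear assignment problem.
Optimal: Car 106→Request R5 ($63), Car 63→Request R7 ($20), Car 70→Request R1 ($60), Car 58→Request R6 ($49) — total 63+20+60+49 = $192.
Row-greedy (each driver in turn takes its best remaining request) gives $177, worse by 15.
Checked against all permutations: $192 is optimal.
Car 63's own top request is Request R5 ($49), but forcing Car 63→Request R5 and reassigning the rest optimally gives only $177 — worse by 15.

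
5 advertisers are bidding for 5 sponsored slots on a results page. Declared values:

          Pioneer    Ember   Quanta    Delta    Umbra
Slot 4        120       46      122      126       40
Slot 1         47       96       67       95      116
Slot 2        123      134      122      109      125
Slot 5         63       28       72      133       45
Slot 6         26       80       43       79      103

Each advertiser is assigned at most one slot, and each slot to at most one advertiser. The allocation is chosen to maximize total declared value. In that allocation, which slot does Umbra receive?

Umbra receives Slot 6.

This is the linear assignment problem.
Optimal: Pioneer→Slot 2 ($123), Ember→Slot 1 ($96), Quanta→Slot 4 ($122), Delta→Slot 5 ($133), Umbra→Slot 6 ($103) — total 123+96+122+133+103 = $577.
Max-entry greedy (repeatedly take the single best remaining cell) gives $531, worse by 46.
No other one-to-one assignment exceeds $577.
Umbra's own top slot is Slot 2 ($125), but forcing Umbra→Slot 2 and reassigning the rest optimally gives only $525 — worse by 52.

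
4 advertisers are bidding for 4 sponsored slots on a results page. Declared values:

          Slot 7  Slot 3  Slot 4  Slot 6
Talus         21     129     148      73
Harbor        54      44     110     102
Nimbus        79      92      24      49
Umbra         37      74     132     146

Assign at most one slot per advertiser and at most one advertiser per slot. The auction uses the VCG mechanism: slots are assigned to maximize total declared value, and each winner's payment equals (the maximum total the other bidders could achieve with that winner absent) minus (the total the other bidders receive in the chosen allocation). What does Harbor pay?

Efficient allocation: Talus→Slot 3 ($129), Harbor→Slot 4 ($110), Nimbus→Slot 7 ($79), Umbra→Slot 6 ($146); total welfare W = $464.
Harbor receives Slot 4 at value $110, so the others get W − 110 = $354.
Without Harbor: best allocation of the remaining 3 bidders over all 4 slots is Talus→Slot 4 ($148), Nimbus→Slot 3 ($92), Umbra→Slot 6 ($146), total $386.
VCG payment = (others' best without Harbor) − (others' welfare with Harbor) = 386 − 354 = $32.

Harbor pays $32.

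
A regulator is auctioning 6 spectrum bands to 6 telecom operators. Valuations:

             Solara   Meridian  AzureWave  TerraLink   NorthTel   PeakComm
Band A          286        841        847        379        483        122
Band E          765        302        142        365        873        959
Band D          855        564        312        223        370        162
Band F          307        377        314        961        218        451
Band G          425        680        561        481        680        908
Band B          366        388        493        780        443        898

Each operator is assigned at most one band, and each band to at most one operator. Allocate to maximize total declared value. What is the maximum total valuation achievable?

Max total: $5114M

Optimal: Solara→Band D ($855M), Meridian→Band G ($680M), AzureWave→Band A ($847M), TerraLink→Band F ($961M), NorthTel→Band E ($873M), PeakComm→Band B ($898M) — total 855+680+847+961+873+898 = $5114M.
Max-entry greedy (repeatedly take the single best remaining cell) gives $4745M, worse by 369.
No other one-to-one assignment exceeds $5114M.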